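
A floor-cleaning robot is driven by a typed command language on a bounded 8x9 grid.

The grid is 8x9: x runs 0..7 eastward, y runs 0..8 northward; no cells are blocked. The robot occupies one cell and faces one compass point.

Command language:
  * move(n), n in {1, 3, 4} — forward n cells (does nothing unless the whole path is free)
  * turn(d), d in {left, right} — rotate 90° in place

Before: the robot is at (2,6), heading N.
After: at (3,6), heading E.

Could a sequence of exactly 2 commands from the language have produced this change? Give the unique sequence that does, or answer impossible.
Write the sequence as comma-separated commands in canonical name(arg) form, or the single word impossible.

turn(right), move(1)

key: cell and facing (now E) both changed — the 2 commands mix motion and turning
initial: at (2,6), heading N
t=1 turn(right) ⇒ at (2,6), heading E
t=2 move(1) ⇒ at (3,6), heading E
all 25 alternatives checked — unique.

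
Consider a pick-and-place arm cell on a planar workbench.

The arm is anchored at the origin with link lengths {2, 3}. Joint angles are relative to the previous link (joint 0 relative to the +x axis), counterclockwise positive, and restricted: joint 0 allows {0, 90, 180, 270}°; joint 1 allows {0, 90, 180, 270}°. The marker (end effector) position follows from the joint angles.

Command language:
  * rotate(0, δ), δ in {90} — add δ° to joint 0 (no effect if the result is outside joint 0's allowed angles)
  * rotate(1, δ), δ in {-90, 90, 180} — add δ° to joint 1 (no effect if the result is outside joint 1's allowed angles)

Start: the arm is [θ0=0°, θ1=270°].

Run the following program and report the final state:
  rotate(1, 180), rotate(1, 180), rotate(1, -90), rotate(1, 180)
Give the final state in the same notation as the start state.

t0: [θ0=0°, θ1=270°]
1. rotate(1, 180) → [θ0=0°, θ1=90°]
2. rotate(1, 180) → [θ0=0°, θ1=270°]
3. rotate(1, -90) → [θ0=0°, θ1=180°]
4. rotate(1, 180) → [θ0=0°, θ1=0°]

[θ0=0°, θ1=0°]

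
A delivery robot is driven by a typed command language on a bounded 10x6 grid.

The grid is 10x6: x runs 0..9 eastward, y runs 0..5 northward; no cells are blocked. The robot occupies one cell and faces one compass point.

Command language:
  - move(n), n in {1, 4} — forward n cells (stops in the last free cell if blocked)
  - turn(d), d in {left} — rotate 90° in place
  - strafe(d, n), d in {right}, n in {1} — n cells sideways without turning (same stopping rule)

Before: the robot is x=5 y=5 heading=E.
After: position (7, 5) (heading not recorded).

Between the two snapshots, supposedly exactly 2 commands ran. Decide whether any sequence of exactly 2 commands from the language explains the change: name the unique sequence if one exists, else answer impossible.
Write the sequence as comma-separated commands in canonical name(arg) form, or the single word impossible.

from: x=5 y=5 heading=E
step 1 (move(1)): x=6 y=5 heading=E
step 2 (move(1)): x=7 y=5 heading=E
all 16 alternatives checked — unique.

move(1), move(1)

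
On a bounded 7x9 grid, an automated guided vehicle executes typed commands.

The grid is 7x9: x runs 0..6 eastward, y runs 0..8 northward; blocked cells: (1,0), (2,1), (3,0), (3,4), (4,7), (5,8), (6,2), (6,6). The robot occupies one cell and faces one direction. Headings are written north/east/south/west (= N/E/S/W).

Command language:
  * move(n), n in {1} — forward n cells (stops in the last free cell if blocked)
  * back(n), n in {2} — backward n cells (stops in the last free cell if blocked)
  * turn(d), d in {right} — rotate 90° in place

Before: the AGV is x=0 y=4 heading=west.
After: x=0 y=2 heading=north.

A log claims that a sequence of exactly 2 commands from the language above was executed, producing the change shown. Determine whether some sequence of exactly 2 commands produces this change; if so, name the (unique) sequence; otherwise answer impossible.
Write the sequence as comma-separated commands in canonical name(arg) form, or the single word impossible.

key: position moved to (0,2) AND the heading swung to N — translation plus rotation needed
start: x=0 y=4 heading=west
1. turn(right) → x=0 y=4 heading=north
2. back(2) → x=0 y=2 heading=north
uniquely the one of 9 2-step routes that fits.

turn(right), back(2)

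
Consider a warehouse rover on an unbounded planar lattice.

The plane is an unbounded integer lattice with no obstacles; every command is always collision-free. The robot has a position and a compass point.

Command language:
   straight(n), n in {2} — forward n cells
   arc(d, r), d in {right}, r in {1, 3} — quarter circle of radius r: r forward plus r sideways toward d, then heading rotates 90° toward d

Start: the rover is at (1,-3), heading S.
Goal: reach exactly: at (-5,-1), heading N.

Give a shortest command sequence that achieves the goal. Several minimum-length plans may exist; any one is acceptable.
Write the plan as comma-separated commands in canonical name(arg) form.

begin: at (1,-3), heading S
t=1 arc(right, 1) ⇒ at (0,-4), heading W
t=2 straight(2) ⇒ at (-2,-4), heading W
t=3 arc(right, 3) ⇒ at (-5,-1), heading N
minimal: 3 command(s), checked below 3.

arc(right, 1), straight(2), arc(right, 3)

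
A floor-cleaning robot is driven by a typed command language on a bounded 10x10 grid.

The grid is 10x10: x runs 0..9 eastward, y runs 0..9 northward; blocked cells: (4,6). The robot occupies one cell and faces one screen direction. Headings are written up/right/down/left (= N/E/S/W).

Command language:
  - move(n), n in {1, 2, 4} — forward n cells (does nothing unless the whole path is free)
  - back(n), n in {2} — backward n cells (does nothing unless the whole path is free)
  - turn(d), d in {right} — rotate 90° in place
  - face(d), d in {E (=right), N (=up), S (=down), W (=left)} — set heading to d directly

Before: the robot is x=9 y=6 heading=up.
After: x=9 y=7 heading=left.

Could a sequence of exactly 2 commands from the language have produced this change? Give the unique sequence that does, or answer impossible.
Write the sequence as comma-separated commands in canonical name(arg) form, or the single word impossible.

key: running face(W) before move(1) would end elsewhere — order is forced
begin: x=9 y=6 heading=up
[1] after move(1): x=9 y=7 heading=up
[2] after face(W): x=9 y=7 heading=left
no other 2-command option fits: unique.

move(1), face(W)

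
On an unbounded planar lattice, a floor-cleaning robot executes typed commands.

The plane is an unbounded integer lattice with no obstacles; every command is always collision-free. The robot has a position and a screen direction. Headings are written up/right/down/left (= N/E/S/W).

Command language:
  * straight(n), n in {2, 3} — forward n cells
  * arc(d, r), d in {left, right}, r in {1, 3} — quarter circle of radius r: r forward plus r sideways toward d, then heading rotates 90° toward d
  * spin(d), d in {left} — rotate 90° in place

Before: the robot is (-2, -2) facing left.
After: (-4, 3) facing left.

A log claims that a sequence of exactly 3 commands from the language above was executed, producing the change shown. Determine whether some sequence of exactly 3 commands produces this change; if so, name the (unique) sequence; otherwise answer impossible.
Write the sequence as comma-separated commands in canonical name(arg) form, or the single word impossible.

arc(right, 1), straight(3), arc(left, 1)

key: still facing W at the end — net rotation zero over 3 steps
t0: (-2, -2) facing left
step 1 (arc(right, 1)): (-3, -1) facing up
step 2 (straight(3)): (-3, 2) facing up
step 3 (arc(left, 1)): (-4, 3) facing left
uniquely the one of 343 3-step routes that fits.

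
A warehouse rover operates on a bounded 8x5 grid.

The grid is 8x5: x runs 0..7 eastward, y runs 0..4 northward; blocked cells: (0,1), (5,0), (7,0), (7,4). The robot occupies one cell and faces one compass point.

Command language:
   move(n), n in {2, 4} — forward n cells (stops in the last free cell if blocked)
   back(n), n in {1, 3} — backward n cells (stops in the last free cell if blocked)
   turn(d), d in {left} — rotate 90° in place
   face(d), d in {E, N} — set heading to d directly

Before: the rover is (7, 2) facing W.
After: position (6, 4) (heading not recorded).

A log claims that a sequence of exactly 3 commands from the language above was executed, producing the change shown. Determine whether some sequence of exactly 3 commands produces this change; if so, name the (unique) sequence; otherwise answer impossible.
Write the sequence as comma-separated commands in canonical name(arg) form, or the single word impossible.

every 3-command combo misses the target.

impossible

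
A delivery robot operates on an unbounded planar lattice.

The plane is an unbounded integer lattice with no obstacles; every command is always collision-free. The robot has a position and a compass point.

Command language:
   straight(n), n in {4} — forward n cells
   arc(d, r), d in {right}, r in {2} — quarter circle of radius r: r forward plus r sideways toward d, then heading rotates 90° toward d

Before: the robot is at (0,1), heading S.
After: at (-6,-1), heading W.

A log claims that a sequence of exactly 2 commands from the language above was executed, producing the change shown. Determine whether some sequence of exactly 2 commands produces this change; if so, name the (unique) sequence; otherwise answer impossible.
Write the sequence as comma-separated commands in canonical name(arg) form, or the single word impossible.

arc(right, 2), straight(4)

key: running straight(4) before arc(right, 2) would end elsewhere — order is forced
initial: at (0,1), heading S
1. arc(right, 2) → at (-2,-1), heading W
2. straight(4) → at (-6,-1), heading W
all 4 alternatives checked — unique.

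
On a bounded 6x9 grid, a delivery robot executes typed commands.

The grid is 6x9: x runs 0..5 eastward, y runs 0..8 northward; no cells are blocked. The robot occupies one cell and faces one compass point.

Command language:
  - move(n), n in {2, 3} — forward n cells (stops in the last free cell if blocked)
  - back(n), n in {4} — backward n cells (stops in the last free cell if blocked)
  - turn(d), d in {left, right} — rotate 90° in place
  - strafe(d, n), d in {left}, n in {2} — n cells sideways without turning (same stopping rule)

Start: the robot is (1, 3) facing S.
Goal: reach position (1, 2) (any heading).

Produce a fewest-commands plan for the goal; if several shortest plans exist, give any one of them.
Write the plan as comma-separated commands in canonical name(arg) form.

back(4), move(2), move(3)

t0: (1, 3) facing S
[1] after back(4): (1, 7) facing S
[2] after move(2): (1, 5) facing S
[3] after move(3): (1, 2) facing S
nothing shorter than 3 reaches the goal.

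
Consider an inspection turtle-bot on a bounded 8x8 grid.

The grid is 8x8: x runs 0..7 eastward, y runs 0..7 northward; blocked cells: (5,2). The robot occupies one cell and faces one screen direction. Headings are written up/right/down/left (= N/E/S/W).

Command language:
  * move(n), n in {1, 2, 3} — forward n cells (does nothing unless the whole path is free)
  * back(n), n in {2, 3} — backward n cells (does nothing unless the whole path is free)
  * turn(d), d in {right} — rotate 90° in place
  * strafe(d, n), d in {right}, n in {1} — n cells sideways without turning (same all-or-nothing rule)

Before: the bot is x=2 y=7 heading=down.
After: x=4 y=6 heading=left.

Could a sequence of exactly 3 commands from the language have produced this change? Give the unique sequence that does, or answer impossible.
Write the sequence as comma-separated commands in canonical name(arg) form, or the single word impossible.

move(1), turn(right), back(2)

key: running back(2) before move(1) would end elsewhere — order is forced
t0: x=2 y=7 heading=down
step 1 (move(1)): x=2 y=6 heading=down
step 2 (turn(right)): x=2 y=6 heading=left
step 3 (back(2)): x=4 y=6 heading=left
no rival 3-sequence matches.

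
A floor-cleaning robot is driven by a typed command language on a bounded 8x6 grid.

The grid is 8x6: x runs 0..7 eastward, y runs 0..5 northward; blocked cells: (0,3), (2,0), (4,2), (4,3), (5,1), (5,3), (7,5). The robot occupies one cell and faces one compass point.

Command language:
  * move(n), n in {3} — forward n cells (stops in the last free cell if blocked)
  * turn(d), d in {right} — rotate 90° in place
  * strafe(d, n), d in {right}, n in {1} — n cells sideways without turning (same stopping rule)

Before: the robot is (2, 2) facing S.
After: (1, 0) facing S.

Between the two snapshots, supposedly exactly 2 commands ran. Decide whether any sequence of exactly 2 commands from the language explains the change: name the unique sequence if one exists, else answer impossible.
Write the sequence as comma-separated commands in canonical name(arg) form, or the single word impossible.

key: running move(3) before strafe(right, 1) would end elsewhere — order is forced
begin: (2, 2) facing S
1. strafe(right, 1) → (1, 2) facing S
2. move(3) → (1, 0) facing S
all 9 alternatives checked — unique.

strafe(right, 1), move(3)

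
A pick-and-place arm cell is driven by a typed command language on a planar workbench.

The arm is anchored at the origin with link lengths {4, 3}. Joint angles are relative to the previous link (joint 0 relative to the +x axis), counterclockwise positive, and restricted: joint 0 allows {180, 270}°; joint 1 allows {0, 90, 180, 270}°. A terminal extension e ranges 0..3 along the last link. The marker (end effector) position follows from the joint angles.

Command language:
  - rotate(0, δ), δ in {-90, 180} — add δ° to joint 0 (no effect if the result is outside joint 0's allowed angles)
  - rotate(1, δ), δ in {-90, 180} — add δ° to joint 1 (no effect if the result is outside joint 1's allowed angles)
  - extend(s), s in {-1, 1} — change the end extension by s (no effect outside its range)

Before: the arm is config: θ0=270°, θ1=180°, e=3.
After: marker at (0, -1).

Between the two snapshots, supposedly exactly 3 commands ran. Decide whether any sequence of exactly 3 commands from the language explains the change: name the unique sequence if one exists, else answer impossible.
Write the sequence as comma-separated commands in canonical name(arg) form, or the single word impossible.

initial: config: θ0=270°, θ1=180°, e=3
1. extend(-1) → config: θ0=270°, θ1=180°, e=2
2. extend(-1) → config: θ0=270°, θ1=180°, e=1
3. extend(-1) → config: θ0=270°, θ1=180°, e=0
all 216 alternatives checked — unique.

extend(-1), extend(-1), extend(-1)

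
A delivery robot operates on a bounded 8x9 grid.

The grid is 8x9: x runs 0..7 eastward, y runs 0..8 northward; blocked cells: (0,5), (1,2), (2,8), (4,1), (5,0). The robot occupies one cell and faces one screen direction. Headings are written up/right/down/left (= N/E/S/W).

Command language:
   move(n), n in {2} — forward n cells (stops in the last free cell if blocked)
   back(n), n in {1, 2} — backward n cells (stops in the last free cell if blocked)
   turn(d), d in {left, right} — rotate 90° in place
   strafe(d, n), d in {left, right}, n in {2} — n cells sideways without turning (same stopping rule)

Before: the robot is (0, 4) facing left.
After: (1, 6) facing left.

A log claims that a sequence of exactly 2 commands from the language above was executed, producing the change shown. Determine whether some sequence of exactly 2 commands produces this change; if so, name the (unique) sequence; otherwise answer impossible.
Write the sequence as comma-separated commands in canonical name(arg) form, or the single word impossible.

back(1), strafe(right, 2)

key: running strafe(right, 2) before back(1) would end elsewhere — order is forced
initial: (0, 4) facing left
1. back(1) → (1, 4) facing left
2. strafe(right, 2) → (1, 6) facing left
uniquely the one of 49 2-step routes that fits.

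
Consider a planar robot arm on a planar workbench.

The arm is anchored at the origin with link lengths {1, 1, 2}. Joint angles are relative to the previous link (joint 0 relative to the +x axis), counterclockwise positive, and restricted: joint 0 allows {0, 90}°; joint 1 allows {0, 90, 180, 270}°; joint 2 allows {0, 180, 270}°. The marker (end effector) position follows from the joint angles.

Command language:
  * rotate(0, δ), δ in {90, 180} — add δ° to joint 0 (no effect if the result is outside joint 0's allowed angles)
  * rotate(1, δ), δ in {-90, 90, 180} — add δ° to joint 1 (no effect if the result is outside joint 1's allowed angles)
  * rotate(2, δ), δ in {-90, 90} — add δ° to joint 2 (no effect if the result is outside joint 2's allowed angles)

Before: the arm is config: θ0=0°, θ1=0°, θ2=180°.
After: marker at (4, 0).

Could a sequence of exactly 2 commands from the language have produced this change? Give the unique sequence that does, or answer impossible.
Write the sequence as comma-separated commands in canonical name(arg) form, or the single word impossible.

rotate(2, 90), rotate(2, 90)

from: config: θ0=0°, θ1=0°, θ2=180°
t=1 rotate(2, 90) ⇒ config: θ0=0°, θ1=0°, θ2=270°
t=2 rotate(2, 90) ⇒ config: θ0=0°, θ1=0°, θ2=0°
no other 2-command option fits: unique.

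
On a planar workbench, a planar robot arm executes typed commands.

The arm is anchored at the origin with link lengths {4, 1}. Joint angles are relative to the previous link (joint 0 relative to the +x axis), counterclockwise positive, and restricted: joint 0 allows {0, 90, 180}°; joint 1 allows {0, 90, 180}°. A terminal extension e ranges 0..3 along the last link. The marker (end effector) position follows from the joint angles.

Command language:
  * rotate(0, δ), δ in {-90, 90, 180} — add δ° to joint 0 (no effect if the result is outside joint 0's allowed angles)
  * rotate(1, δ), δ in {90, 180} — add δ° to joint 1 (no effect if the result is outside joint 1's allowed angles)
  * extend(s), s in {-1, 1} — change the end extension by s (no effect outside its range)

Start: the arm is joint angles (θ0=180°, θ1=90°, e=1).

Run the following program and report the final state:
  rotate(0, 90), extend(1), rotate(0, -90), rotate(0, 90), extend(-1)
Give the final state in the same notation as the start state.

initial: joint angles (θ0=180°, θ1=90°, e=1)
1. rotate(0, 90) → joint angles (θ0=180°, θ1=90°, e=1)
2. extend(1) → joint angles (θ0=180°, θ1=90°, e=2)
3. rotate(0, -90) → joint angles (θ0=90°, θ1=90°, e=2)
4. rotate(0, 90) → joint angles (θ0=180°, θ1=90°, e=2)
5. extend(-1) → joint angles (θ0=180°, θ1=90°, e=1)

joint angles (θ0=180°, θ1=90°, e=1)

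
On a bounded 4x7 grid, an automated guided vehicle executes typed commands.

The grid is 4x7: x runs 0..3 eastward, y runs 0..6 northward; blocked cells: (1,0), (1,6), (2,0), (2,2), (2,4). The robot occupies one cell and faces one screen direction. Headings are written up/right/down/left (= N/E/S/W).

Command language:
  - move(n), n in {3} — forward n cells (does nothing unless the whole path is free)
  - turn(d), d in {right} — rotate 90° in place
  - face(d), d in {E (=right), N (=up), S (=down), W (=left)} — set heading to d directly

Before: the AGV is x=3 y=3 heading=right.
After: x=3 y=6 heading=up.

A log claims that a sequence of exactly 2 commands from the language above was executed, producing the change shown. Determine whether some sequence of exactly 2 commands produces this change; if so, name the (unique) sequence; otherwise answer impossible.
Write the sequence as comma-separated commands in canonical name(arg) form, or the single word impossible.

face(N), move(3)

key: cell and facing (now N) both changed — the 2 commands mix motion and turning
from: x=3 y=3 heading=right
step 1 (face(N)): x=3 y=3 heading=up
step 2 (move(3)): x=3 y=6 heading=up
no rival 2-sequence matches.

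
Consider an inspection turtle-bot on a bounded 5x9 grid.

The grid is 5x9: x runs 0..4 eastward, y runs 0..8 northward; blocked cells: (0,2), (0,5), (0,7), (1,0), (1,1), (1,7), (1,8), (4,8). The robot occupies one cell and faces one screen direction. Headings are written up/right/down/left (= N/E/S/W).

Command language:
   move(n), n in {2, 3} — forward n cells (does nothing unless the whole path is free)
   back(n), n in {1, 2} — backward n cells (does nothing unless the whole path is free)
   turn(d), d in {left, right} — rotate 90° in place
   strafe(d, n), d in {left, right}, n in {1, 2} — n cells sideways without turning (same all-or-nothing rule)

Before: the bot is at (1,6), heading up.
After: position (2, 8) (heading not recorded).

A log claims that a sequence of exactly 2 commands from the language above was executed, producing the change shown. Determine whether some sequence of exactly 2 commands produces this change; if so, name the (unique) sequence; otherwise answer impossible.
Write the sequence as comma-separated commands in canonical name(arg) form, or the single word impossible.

strafe(right, 1), move(2)

key: running move(2) before strafe(right, 1) would end elsewhere — order is forced
from: at (1,6), heading up
t=1 strafe(right, 1) ⇒ at (2,6), heading up
t=2 move(2) ⇒ at (2,8), heading up
all 100 alternatives checked — unique.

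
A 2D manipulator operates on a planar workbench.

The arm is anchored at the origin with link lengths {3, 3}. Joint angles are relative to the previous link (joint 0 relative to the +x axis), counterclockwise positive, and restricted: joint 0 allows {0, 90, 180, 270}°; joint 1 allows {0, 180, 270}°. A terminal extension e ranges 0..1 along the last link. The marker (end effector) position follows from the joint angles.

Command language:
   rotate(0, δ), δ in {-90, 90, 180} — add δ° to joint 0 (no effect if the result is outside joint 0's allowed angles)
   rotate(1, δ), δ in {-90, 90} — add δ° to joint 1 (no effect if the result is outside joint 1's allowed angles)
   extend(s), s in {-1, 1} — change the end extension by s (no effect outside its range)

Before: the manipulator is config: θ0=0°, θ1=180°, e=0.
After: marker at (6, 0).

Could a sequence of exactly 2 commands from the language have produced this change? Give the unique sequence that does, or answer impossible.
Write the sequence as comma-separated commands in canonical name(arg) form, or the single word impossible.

rotate(1, 90), rotate(1, 90)

from: config: θ0=0°, θ1=180°, e=0
step 1 (rotate(1, 90)): config: θ0=0°, θ1=270°, e=0
step 2 (rotate(1, 90)): config: θ0=0°, θ1=0°, e=0
no other 2-command option fits: unique.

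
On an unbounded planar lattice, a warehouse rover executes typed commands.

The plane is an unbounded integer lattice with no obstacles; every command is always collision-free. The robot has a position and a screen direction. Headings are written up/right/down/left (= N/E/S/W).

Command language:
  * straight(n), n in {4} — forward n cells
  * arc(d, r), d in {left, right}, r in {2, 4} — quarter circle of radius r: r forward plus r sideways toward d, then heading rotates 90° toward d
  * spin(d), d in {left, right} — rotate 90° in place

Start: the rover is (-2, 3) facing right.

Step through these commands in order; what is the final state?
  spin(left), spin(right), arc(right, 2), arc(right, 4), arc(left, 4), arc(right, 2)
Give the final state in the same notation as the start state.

from: (-2, 3) facing right
1. spin(left) → (-2, 3) facing up
2. spin(right) → (-2, 3) facing right
3. arc(right, 2) → (0, 1) facing down
4. arc(right, 4) → (-4, -3) facing left
5. arc(left, 4) → (-8, -7) facing down
6. arc(right, 2) → (-10, -9) facing left

(-10, -9) facing left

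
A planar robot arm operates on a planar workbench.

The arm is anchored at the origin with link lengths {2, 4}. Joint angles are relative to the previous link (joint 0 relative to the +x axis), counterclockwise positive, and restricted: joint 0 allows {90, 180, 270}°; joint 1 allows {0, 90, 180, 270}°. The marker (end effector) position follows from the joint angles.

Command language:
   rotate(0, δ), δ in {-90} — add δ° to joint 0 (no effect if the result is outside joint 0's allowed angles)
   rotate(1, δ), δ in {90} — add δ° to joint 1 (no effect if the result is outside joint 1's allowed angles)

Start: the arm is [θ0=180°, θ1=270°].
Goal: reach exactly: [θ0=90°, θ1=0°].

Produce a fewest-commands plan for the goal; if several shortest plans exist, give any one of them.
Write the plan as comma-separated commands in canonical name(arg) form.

start: [θ0=180°, θ1=270°]
[1] after rotate(0, -90): [θ0=90°, θ1=270°]
[2] after rotate(1, 90): [θ0=90°, θ1=0°]
nothing shorter than 2 reaches the goal.

rotate(0, -90), rotate(1, 90)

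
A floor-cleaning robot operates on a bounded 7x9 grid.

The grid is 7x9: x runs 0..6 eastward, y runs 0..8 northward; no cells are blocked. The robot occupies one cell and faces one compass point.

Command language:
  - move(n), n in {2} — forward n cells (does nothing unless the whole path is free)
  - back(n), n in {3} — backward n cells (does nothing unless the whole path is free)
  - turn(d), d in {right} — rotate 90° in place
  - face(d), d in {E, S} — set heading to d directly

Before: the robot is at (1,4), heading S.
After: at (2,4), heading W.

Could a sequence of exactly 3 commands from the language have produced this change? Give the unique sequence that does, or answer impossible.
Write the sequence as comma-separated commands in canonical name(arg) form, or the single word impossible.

key: running move(2) before turn(right) would end elsewhere — order is forced
t0: at (1,4), heading S
[1] after turn(right): at (1,4), heading W
[2] after back(3): at (4,4), heading W
[3] after move(2): at (2,4), heading W
uniquely the one of 125 3-step routes that fits.

turn(right), back(3), move(2)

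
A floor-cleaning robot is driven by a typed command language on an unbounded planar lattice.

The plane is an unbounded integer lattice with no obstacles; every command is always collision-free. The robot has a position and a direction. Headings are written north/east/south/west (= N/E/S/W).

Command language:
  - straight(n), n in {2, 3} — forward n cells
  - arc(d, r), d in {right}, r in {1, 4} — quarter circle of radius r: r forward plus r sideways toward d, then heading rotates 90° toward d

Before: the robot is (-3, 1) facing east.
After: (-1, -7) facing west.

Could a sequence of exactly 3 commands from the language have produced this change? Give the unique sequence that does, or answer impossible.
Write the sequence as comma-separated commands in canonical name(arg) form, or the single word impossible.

key: position moved to (-1,-7) AND the heading swung to W — translation plus rotation needed
t0: (-3, 1) facing east
step 1 (straight(2)): (-1, 1) facing east
step 2 (arc(right, 4)): (3, -3) facing south
step 3 (arc(right, 4)): (-1, -7) facing west
all 64 alternatives checked — unique.

straight(2), arc(right, 4), arc(right, 4)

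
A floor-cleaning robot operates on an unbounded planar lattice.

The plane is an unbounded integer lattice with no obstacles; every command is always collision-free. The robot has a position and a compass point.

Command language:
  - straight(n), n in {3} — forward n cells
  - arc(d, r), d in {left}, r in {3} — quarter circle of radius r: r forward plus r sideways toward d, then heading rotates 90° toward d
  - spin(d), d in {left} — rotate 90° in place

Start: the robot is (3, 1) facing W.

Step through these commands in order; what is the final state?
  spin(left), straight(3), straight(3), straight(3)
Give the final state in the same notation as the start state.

from: (3, 1) facing W
1. spin(left) → (3, 1) facing S
2. straight(3) → (3, -2) facing S
3. straight(3) → (3, -5) facing S
4. straight(3) → (3, -8) facing S

(3, -8) facing S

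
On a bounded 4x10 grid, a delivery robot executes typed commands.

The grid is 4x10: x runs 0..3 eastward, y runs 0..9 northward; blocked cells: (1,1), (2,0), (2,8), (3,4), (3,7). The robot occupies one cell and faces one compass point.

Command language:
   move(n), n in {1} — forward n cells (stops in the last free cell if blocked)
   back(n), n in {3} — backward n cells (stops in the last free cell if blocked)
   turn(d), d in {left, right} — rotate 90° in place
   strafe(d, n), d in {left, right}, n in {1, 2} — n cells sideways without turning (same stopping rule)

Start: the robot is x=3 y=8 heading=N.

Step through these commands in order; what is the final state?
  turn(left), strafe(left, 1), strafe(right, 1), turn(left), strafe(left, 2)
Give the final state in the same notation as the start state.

x=3 y=9 heading=S

t0: x=3 y=8 heading=N
[1] after turn(left): x=3 y=8 heading=W
[2] after strafe(left, 1): x=3 y=8 heading=W
[3] after strafe(right, 1): x=3 y=9 heading=W
[4] after turn(left): x=3 y=9 heading=S
[5] after strafe(left, 2): x=3 y=9 heading=S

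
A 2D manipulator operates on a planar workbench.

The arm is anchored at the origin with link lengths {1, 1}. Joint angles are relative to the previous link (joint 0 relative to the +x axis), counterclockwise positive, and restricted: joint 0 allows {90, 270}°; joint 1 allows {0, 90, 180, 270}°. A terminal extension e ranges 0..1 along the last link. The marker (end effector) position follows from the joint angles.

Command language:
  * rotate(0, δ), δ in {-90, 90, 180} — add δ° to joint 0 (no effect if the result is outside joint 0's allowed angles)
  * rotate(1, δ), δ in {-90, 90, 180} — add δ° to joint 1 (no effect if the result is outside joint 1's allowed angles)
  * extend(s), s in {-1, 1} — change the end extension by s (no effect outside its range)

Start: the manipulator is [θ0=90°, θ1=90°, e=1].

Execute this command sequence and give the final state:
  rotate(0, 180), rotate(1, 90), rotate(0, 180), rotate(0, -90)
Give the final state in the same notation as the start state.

from: [θ0=90°, θ1=90°, e=1]
t=1 rotate(0, 180) ⇒ [θ0=270°, θ1=90°, e=1]
t=2 rotate(1, 90) ⇒ [θ0=270°, θ1=180°, e=1]
t=3 rotate(0, 180) ⇒ [θ0=90°, θ1=180°, e=1]
t=4 rotate(0, -90) ⇒ [θ0=90°, θ1=180°, e=1]

[θ0=90°, θ1=180°, e=1]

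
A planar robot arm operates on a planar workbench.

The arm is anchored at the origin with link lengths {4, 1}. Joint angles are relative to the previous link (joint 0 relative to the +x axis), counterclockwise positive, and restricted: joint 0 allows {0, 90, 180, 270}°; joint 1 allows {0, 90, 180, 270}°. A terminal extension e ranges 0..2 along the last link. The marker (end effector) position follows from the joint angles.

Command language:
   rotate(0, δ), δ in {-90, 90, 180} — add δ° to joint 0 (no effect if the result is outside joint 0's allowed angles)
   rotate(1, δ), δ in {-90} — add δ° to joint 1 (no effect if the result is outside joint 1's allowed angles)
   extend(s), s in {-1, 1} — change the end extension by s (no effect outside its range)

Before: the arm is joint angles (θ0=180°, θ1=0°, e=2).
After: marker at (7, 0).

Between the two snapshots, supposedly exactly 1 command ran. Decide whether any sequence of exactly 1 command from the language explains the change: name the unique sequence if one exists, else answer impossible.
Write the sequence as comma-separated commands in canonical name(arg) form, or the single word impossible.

rotate(0, 180)

initial: joint angles (θ0=180°, θ1=0°, e=2)
t=1 rotate(0, 180) ⇒ joint angles (θ0=0°, θ1=0°, e=2)
no other 1-command option fits: unique.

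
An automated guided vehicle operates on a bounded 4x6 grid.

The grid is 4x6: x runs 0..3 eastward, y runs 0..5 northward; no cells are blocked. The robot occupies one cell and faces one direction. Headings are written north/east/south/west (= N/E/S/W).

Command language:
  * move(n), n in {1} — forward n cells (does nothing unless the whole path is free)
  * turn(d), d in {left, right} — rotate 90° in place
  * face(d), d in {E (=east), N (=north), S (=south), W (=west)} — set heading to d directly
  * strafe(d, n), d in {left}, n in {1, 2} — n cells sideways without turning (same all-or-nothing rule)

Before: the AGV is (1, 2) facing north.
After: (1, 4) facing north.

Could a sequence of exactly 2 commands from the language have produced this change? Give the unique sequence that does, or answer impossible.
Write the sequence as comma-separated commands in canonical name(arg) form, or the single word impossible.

key: still facing N at the end — nothing in the sequence rotates
t0: (1, 2) facing north
[1] after move(1): (1, 3) facing north
[2] after move(1): (1, 4) facing north
no other 2-command option fits: unique.

move(1), move(1)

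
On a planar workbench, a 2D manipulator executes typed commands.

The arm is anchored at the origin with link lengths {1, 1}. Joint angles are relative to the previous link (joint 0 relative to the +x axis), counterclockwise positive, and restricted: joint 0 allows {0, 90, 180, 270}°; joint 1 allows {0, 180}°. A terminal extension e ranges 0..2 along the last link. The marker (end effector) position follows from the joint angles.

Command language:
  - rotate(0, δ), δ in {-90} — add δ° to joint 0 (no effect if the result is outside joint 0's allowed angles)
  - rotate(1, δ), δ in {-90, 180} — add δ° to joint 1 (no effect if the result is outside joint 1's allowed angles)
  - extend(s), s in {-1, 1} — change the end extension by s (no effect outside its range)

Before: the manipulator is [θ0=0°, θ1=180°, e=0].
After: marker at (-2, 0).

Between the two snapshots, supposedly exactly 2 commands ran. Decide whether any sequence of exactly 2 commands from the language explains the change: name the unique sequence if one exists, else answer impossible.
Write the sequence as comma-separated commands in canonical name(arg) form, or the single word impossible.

extend(1), extend(1)

begin: [θ0=0°, θ1=180°, e=0]
t=1 extend(1) ⇒ [θ0=0°, θ1=180°, e=1]
t=2 extend(1) ⇒ [θ0=0°, θ1=180°, e=2]
no rival 2-sequence matches.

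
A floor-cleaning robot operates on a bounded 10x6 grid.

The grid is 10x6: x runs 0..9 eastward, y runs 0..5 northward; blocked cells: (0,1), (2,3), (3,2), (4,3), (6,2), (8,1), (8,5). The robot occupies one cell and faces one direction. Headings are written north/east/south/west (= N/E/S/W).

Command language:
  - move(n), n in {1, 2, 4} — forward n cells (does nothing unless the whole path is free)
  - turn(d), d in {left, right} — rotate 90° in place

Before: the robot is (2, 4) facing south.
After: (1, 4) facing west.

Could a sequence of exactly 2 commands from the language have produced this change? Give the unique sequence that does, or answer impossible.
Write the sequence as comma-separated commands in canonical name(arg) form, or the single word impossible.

key: cell and facing (now W) both changed — the 2 commands mix motion and turning
start: (2, 4) facing south
[1] after turn(right): (2, 4) facing west
[2] after move(1): (1, 4) facing west
all 25 alternatives checked — unique.

turn(right), move(1)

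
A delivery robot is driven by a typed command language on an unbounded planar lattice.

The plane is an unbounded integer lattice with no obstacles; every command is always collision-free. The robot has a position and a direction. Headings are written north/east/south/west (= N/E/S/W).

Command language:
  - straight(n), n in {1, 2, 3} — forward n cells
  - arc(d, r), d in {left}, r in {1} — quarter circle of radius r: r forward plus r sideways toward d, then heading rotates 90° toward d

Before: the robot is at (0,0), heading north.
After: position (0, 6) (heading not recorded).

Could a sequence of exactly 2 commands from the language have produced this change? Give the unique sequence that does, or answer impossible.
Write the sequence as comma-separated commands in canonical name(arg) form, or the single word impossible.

straight(3), straight(3)

begin: at (0,0), heading north
t=1 straight(3) ⇒ at (0,3), heading north
t=2 straight(3) ⇒ at (0,6), heading north
no rival 2-sequence matches.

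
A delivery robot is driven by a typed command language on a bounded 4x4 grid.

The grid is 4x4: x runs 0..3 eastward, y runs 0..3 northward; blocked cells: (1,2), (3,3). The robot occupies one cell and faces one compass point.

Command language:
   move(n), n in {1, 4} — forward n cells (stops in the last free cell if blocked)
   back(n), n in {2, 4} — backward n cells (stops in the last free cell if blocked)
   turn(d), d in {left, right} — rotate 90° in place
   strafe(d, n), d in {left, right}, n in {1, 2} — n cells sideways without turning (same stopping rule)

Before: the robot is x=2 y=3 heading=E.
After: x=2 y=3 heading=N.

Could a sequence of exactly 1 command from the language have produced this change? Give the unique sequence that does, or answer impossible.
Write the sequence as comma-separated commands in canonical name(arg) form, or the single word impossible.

key: parked at (2,3) the whole time — nothing moves the robot
begin: x=2 y=3 heading=E
step 1 (turn(left)): x=2 y=3 heading=N
no other 1-command option fits: unique.

turn(left)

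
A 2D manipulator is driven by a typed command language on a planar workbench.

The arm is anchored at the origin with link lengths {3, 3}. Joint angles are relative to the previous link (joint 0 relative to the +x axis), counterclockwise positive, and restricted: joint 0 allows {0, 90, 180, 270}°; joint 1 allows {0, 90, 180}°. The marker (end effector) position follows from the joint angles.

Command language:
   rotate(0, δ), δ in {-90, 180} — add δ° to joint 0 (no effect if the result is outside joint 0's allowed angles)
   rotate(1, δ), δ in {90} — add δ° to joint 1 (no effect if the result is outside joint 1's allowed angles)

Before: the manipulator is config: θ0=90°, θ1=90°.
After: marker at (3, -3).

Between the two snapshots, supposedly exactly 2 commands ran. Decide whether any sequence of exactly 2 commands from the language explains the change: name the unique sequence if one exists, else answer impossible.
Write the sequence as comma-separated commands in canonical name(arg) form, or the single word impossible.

rotate(0, -90), rotate(0, -90)

t0: config: θ0=90°, θ1=90°
step 1 (rotate(0, -90)): config: θ0=0°, θ1=90°
step 2 (rotate(0, -90)): config: θ0=270°, θ1=90°
uniquely the one of 9 2-step routes that fits.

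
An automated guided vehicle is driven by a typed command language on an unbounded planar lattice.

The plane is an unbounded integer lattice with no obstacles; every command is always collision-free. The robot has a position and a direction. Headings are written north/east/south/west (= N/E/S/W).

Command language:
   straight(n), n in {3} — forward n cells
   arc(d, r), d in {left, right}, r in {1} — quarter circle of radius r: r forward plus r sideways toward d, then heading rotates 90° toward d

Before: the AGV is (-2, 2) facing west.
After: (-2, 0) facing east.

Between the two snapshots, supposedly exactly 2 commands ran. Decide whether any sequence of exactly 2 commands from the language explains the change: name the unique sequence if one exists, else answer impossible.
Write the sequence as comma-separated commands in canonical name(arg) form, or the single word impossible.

arc(left, 1), arc(left, 1)

key: position moved to (-2,0) AND the heading swung to E — translation plus rotation needed
from: (-2, 2) facing west
step 1 (arc(left, 1)): (-3, 1) facing south
step 2 (arc(left, 1)): (-2, 0) facing east
uniquely the one of 9 2-step routes that fits.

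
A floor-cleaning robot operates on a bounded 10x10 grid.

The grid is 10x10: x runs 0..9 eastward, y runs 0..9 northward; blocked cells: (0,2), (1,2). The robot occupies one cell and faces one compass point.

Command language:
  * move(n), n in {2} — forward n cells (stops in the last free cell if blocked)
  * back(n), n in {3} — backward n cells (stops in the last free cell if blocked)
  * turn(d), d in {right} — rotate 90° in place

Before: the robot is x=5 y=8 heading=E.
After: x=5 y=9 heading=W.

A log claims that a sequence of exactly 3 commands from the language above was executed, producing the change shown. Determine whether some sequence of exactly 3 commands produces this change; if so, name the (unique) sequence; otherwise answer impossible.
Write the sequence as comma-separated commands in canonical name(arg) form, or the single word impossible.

key: position moved to (5,9) AND the heading swung to W — translation plus rotation needed
start: x=5 y=8 heading=E
step 1 (turn(right)): x=5 y=8 heading=S
step 2 (back(3)): x=5 y=9 heading=S
step 3 (turn(right)): x=5 y=9 heading=W
all 27 alternatives checked — unique.

turn(right), back(3), turn(right)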